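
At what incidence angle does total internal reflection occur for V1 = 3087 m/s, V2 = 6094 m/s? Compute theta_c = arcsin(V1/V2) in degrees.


V1/V2 = 3087/6094 = 0.506564
theta_c = arcsin(0.506564) = 30.4352 degrees

30.4352


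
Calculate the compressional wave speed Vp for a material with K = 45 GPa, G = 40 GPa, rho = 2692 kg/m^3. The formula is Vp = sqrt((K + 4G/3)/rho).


First compute the effective modulus:
K + 4G/3 = 45e9 + 4*40e9/3 = 98333333333.33 Pa
Then divide by density:
98333333333.33 / 2692 = 36527984.1506 Pa/(kg/m^3)
Take the square root:
Vp = sqrt(36527984.1506) = 6043.84 m/s

6043.84


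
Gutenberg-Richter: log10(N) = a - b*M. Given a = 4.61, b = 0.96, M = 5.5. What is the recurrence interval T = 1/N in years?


log10(N) = 4.61 - 0.96*5.5 = -0.67
N = 10^-0.67 = 0.213796
T = 1/N = 1/0.213796 = 4.6774 years

4.6774


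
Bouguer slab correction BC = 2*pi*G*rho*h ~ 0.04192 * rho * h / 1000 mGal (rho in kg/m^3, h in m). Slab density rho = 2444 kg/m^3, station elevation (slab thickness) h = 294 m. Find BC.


BC = 0.04192 * rho * h / 1000
= 0.04192 * 2444 * 294 / 1000
= 30.121 mGal

30.121


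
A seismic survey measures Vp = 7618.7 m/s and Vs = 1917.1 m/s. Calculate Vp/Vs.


Vp/Vs = 7618.7 / 1917.1
= 3.9741

3.9741


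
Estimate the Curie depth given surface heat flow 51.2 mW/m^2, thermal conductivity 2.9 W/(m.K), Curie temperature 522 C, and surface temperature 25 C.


T_Curie - T_surf = 522 - 25 = 497 C
Convert q to W/m^2: 51.2 mW/m^2 = 0.0512 W/m^2
d = 497 * 2.9 / 0.0512 = 28150.39 m

28150.39


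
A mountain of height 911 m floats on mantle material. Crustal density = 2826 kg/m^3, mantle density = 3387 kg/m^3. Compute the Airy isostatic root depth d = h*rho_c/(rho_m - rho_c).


rho_m - rho_c = 3387 - 2826 = 561
d = 911 * 2826 / 561
= 2574486 / 561
= 4589.1 m

4589.1


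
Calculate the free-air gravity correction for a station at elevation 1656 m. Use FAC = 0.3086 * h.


FAC = 0.3086 * h
= 0.3086 * 1656
= 511.0416 mGal

511.0416


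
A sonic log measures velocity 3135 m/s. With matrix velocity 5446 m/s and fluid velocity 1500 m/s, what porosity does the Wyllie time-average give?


1/V - 1/Vm = 1/3135 - 1/5446 = 0.00013536
1/Vf - 1/Vm = 1/1500 - 1/5446 = 0.00048305
phi = 0.00013536 / 0.00048305 = 0.2802

0.2802


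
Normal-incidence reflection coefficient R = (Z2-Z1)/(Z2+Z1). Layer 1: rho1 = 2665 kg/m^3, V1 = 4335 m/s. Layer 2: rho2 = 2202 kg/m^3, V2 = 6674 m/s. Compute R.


Z1 = 2665 * 4335 = 11552775
Z2 = 2202 * 6674 = 14696148
R = (14696148 - 11552775) / (14696148 + 11552775) = 3143373 / 26248923 = 0.1198

0.1198


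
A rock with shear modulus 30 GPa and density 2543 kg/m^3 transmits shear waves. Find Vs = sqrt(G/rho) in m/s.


Convert G to Pa: G = 30e9 Pa
Compute G/rho = 30e9 / 2543 = 11797090.0511
Vs = sqrt(11797090.0511) = 3434.69 m/s

3434.69


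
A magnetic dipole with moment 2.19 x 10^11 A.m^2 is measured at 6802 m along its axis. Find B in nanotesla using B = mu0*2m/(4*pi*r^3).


m = 2.19 x 10^11 = 219000000000 A.m^2
2m = 438000000000 A.m^2
r^3 = 6802^3 = 314709521608
B = (4pi*10^-7) * 438000000000 / (4*pi * 314709521608) * 1e9
= 550407.032909 / 3954756484393.8 * 1e9
= 139.176 nT

139.176


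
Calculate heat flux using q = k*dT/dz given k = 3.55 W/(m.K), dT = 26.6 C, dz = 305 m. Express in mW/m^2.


q = k * dT / dz * 1000
= 3.55 * 26.6 / 305 * 1000
= 0.309607 * 1000
= 309.6066 mW/m^2

309.6066


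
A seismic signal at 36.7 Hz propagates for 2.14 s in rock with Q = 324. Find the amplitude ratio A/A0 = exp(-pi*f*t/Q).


pi*f*t/Q = pi*36.7*2.14/324 = 0.761526
A/A0 = exp(-0.761526) = 0.466953

0.466953


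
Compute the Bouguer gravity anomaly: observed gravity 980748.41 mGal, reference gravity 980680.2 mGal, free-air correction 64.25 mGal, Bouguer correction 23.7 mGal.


BA = g_obs - g_ref + FAC - BC
= 980748.41 - 980680.2 + 64.25 - 23.7
= 108.76 mGal

108.76


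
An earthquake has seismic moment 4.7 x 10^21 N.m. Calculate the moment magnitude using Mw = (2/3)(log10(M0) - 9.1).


log10(M0) = log10(4.7 x 10^21) = 21.6721
Mw = 2/3 * (21.6721 - 9.1)
= 2/3 * 12.5721
= 8.38

8.38


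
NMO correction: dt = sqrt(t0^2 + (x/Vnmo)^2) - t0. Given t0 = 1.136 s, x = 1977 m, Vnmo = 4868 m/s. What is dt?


x/Vnmo = 1977/4868 = 0.406122
(x/Vnmo)^2 = 0.164935
t0^2 = 1.290496
sqrt(1.290496 + 0.164935) = 1.206412
dt = 1.206412 - 1.136 = 0.070412

0.070412


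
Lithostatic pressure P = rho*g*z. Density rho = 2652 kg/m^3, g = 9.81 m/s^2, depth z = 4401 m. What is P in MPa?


P = rho * g * z / 1e6
= 2652 * 9.81 * 4401 / 1e6
= 114496944.12 / 1e6
= 114.4969 MPa

114.4969


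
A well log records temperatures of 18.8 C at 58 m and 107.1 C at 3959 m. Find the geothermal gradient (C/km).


dT = 107.1 - 18.8 = 88.3 C
dz = 3959 - 58 = 3901 m
gradient = dT/dz * 1000 = 88.3/3901 * 1000 = 22.6352 C/km

22.6352


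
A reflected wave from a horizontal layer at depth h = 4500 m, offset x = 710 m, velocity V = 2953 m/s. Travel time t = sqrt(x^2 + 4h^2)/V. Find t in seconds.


x^2 + 4h^2 = 710^2 + 4*4500^2 = 504100 + 81000000 = 81504100
sqrt(81504100) = 9027.9621
t = 9027.9621 / 2953 = 3.0572 s

3.0572


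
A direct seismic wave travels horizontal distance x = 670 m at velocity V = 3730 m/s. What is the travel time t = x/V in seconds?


t = x / V
= 670 / 3730
= 0.1796 s

0.1796


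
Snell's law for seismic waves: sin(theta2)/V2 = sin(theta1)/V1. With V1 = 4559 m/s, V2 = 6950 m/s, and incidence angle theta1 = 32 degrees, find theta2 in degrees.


sin(theta1) = sin(32 deg) = 0.529919
sin(theta2) = V2/V1 * sin(theta1) = 6950/4559 * 0.529919 = 0.807839
theta2 = arcsin(0.807839) = 53.8853 degrees

53.8853


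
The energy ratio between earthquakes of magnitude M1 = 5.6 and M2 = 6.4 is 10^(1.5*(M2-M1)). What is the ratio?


M2 - M1 = 6.4 - 5.6 = 0.8
1.5 * 0.8 = 1.2
ratio = 10^1.2 = 15.85

15.85


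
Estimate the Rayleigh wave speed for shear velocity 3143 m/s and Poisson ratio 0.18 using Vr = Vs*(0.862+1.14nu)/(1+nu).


Numerator factor = 0.862 + 1.14*0.18 = 1.0672
Denominator = 1 + 0.18 = 1.18
Vr = 3143 * 1.0672 / 1.18 = 2842.55 m/s

2842.55


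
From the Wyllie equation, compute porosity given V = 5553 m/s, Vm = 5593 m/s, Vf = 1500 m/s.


1/V - 1/Vm = 1/5553 - 1/5593 = 1.29e-06
1/Vf - 1/Vm = 1/1500 - 1/5593 = 0.00048787
phi = 1.29e-06 / 0.00048787 = 0.0026

0.0026


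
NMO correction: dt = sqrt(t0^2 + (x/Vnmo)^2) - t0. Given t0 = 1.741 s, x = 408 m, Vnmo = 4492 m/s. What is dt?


x/Vnmo = 408/4492 = 0.090828
(x/Vnmo)^2 = 0.00825
t0^2 = 3.031081
sqrt(3.031081 + 0.00825) = 1.743368
dt = 1.743368 - 1.741 = 0.002368

0.002368


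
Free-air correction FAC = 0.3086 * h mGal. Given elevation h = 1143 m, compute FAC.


FAC = 0.3086 * h
= 0.3086 * 1143
= 352.7298 mGal

352.7298


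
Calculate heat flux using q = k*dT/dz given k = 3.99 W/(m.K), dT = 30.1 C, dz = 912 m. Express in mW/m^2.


q = k * dT / dz * 1000
= 3.99 * 30.1 / 912 * 1000
= 0.131688 * 1000
= 131.6875 mW/m^2

131.6875


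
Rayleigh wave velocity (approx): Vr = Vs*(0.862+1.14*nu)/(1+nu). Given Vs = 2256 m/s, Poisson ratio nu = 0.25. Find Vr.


Numerator factor = 0.862 + 1.14*0.25 = 1.147
Denominator = 1 + 0.25 = 1.25
Vr = 2256 * 1.147 / 1.25 = 2070.11 m/s

2070.11


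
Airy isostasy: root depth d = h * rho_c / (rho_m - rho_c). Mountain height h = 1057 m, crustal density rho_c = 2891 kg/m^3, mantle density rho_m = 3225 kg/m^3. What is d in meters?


rho_m - rho_c = 3225 - 2891 = 334
d = 1057 * 2891 / 334
= 3055787 / 334
= 9149.06 m

9149.06


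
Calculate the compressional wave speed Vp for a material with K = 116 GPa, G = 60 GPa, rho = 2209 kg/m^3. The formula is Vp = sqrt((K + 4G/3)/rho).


First compute the effective modulus:
K + 4G/3 = 116e9 + 4*60e9/3 = 196000000000.0 Pa
Then divide by density:
196000000000.0 / 2209 = 88727931.1906 Pa/(kg/m^3)
Take the square root:
Vp = sqrt(88727931.1906) = 9419.55 m/s

9419.55


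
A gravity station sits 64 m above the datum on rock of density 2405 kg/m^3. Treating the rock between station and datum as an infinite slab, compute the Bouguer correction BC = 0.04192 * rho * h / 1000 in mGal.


BC = 0.04192 * rho * h / 1000
= 0.04192 * 2405 * 64 / 1000
= 6.4523 mGal

6.4523


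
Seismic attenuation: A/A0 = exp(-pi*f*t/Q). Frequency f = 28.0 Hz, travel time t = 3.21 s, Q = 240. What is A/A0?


pi*f*t/Q = pi*28.0*3.21/240 = 1.176526
A/A0 = exp(-1.176526) = 0.308348

0.308348


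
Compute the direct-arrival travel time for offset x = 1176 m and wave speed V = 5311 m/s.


t = x / V
= 1176 / 5311
= 0.2214 s

0.2214


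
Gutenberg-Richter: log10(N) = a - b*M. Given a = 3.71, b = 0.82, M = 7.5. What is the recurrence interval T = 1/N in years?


log10(N) = 3.71 - 0.82*7.5 = -2.44
N = 10^-2.44 = 0.003631
T = 1/N = 1/0.003631 = 275.4229 years

275.4229


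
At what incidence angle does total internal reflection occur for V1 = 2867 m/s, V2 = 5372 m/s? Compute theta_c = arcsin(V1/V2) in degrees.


V1/V2 = 2867/5372 = 0.533693
theta_c = arcsin(0.533693) = 32.2553 degrees

32.2553


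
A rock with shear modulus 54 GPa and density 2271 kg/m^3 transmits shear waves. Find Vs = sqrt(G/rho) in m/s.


Convert G to Pa: G = 54e9 Pa
Compute G/rho = 54e9 / 2271 = 23778071.3342
Vs = sqrt(23778071.3342) = 4876.28 m/s

4876.28


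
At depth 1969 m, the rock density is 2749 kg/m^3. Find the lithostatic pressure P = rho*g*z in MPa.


P = rho * g * z / 1e6
= 2749 * 9.81 * 1969 / 1e6
= 53099381.61 / 1e6
= 53.0994 MPa

53.0994


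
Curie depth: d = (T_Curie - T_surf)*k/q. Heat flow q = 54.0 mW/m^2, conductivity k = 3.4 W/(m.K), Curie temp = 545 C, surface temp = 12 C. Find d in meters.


T_Curie - T_surf = 545 - 12 = 533 C
Convert q to W/m^2: 54.0 mW/m^2 = 0.054 W/m^2
d = 533 * 3.4 / 0.054 = 33559.26 m

33559.26


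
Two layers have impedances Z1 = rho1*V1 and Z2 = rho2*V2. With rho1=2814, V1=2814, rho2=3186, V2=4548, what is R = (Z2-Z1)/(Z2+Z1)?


Z1 = 2814 * 2814 = 7918596
Z2 = 3186 * 4548 = 14489928
R = (14489928 - 7918596) / (14489928 + 7918596) = 6571332 / 22408524 = 0.2933

0.2933


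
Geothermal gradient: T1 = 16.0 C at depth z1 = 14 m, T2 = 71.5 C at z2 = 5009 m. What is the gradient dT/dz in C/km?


dT = 71.5 - 16.0 = 55.5 C
dz = 5009 - 14 = 4995 m
gradient = dT/dz * 1000 = 55.5/4995 * 1000 = 11.1111 C/km

11.1111


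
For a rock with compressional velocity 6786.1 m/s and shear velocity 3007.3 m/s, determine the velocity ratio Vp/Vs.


Vp/Vs = 6786.1 / 3007.3
= 2.2565

2.2565


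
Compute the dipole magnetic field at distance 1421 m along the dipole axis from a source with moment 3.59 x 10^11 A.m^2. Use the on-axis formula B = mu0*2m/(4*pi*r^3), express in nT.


m = 3.59 x 10^11 = 359000000000 A.m^2
2m = 718000000000 A.m^2
r^3 = 1421^3 = 2869341461
B = (4pi*10^-7) * 718000000000 / (4*pi * 2869341461) * 1e9
= 902265.410111 / 36057208218.07 * 1e9
= 25023.1633 nT

25023.1633


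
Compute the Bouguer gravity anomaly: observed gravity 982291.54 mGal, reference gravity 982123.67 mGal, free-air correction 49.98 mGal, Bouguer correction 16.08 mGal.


BA = g_obs - g_ref + FAC - BC
= 982291.54 - 982123.67 + 49.98 - 16.08
= 201.77 mGal

201.77


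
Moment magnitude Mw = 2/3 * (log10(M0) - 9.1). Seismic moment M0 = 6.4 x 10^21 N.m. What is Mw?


log10(M0) = log10(6.4 x 10^21) = 21.8062
Mw = 2/3 * (21.8062 - 9.1)
= 2/3 * 12.7062
= 8.47

8.47


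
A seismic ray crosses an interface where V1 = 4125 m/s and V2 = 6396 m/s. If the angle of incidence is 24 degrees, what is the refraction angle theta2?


sin(theta1) = sin(24 deg) = 0.406737
sin(theta2) = V2/V1 * sin(theta1) = 6396/4125 * 0.406737 = 0.630664
theta2 = arcsin(0.630664) = 39.0991 degrees

39.0991


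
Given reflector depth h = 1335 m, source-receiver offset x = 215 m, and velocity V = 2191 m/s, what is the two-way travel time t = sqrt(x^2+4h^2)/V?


x^2 + 4h^2 = 215^2 + 4*1335^2 = 46225 + 7128900 = 7175125
sqrt(7175125) = 2678.6424
t = 2678.6424 / 2191 = 1.2226 s

1.2226


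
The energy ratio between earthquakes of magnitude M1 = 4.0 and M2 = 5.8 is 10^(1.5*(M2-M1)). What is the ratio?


M2 - M1 = 5.8 - 4.0 = 1.8
1.5 * 1.8 = 2.7
ratio = 10^2.7 = 501.19

501.19


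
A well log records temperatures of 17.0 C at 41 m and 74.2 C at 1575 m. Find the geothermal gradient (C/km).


dT = 74.2 - 17.0 = 57.2 C
dz = 1575 - 41 = 1534 m
gradient = dT/dz * 1000 = 57.2/1534 * 1000 = 37.2881 C/km

37.2881


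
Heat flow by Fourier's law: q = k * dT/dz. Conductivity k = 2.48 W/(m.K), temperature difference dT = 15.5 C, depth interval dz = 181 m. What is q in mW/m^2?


q = k * dT / dz * 1000
= 2.48 * 15.5 / 181 * 1000
= 0.212376 * 1000
= 212.3757 mW/m^2

212.3757


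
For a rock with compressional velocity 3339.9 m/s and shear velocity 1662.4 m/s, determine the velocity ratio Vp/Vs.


Vp/Vs = 3339.9 / 1662.4
= 2.0091

2.0091


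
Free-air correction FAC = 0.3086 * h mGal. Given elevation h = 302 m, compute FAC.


FAC = 0.3086 * h
= 0.3086 * 302
= 93.1972 mGal

93.1972


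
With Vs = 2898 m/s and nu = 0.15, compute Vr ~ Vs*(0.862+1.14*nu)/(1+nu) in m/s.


Numerator factor = 0.862 + 1.14*0.15 = 1.033
Denominator = 1 + 0.15 = 1.15
Vr = 2898 * 1.033 / 1.15 = 2603.16 m/s

2603.16


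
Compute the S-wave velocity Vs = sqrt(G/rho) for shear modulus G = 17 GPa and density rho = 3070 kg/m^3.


Convert G to Pa: G = 17e9 Pa
Compute G/rho = 17e9 / 3070 = 5537459.2834
Vs = sqrt(5537459.2834) = 2353.18 m/s

2353.18


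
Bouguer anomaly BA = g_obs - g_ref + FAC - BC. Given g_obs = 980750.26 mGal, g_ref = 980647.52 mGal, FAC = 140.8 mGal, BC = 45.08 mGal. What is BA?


BA = g_obs - g_ref + FAC - BC
= 980750.26 - 980647.52 + 140.8 - 45.08
= 198.46 mGal

198.46


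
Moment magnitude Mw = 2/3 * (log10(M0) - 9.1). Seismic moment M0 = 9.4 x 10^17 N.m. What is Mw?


log10(M0) = log10(9.4 x 10^17) = 17.9731
Mw = 2/3 * (17.9731 - 9.1)
= 2/3 * 8.8731
= 5.92

5.92


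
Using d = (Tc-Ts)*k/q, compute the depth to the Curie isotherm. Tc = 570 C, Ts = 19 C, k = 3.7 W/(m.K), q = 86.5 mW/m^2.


T_Curie - T_surf = 570 - 19 = 551 C
Convert q to W/m^2: 86.5 mW/m^2 = 0.0865 W/m^2
d = 551 * 3.7 / 0.0865 = 23568.79 m

23568.79


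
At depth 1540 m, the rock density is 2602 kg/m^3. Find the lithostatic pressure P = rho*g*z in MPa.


P = rho * g * z / 1e6
= 2602 * 9.81 * 1540 / 1e6
= 39309454.8 / 1e6
= 39.3095 MPa

39.3095


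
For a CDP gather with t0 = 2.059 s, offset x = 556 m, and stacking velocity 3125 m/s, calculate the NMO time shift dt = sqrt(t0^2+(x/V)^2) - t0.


x/Vnmo = 556/3125 = 0.17792
(x/Vnmo)^2 = 0.031656
t0^2 = 4.239481
sqrt(4.239481 + 0.031656) = 2.066673
dt = 2.066673 - 2.059 = 0.007673

0.007673


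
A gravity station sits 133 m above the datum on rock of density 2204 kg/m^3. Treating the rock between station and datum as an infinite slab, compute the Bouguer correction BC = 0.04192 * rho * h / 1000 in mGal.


BC = 0.04192 * rho * h / 1000
= 0.04192 * 2204 * 133 / 1000
= 12.2881 mGal

12.2881


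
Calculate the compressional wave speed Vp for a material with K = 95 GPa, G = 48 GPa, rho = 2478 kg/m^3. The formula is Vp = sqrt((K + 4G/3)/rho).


First compute the effective modulus:
K + 4G/3 = 95e9 + 4*48e9/3 = 159000000000.0 Pa
Then divide by density:
159000000000.0 / 2478 = 64164648.9104 Pa/(kg/m^3)
Take the square root:
Vp = sqrt(64164648.9104) = 8010.28 m/s

8010.28


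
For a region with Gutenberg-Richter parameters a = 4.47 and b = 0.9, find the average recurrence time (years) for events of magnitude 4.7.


log10(N) = 4.47 - 0.9*4.7 = 0.24
N = 10^0.24 = 1.737801
T = 1/N = 1/1.737801 = 0.5754 years

0.5754


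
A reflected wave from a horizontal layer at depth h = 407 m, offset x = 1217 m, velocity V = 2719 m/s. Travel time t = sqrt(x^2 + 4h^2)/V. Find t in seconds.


x^2 + 4h^2 = 1217^2 + 4*407^2 = 1481089 + 662596 = 2143685
sqrt(2143685) = 1464.1328
t = 1464.1328 / 2719 = 0.5385 s

0.5385


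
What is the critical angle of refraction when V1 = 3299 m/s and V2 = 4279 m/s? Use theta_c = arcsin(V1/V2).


V1/V2 = 3299/4279 = 0.770975
theta_c = arcsin(0.770975) = 50.4415 degrees

50.4415


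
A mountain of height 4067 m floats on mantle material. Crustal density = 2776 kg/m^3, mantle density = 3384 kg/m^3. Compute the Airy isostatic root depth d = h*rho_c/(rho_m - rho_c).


rho_m - rho_c = 3384 - 2776 = 608
d = 4067 * 2776 / 608
= 11289992 / 608
= 18569.07 m

18569.07


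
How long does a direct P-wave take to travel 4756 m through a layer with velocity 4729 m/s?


t = x / V
= 4756 / 4729
= 1.0057 s

1.0057


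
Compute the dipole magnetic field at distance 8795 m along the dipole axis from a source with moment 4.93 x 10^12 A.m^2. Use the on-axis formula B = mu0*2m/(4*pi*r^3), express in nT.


m = 4.93 x 10^12 = 4930000000000 A.m^2
2m = 9860000000000 A.m^2
r^3 = 8795^3 = 680311059875
B = (4pi*10^-7) * 9860000000000 / (4*pi * 680311059875) * 1e9
= 12390441.425758 / 8549040911436.74 * 1e9
= 1449.337 nT

1449.337


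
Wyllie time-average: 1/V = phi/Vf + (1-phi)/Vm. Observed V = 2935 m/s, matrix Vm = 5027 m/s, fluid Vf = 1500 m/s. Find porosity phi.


1/V - 1/Vm = 1/2935 - 1/5027 = 0.00014179
1/Vf - 1/Vm = 1/1500 - 1/5027 = 0.00046774
phi = 0.00014179 / 0.00046774 = 0.3031

0.3031


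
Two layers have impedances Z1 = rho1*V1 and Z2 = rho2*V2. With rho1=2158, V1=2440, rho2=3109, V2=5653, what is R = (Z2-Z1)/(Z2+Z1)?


Z1 = 2158 * 2440 = 5265520
Z2 = 3109 * 5653 = 17575177
R = (17575177 - 5265520) / (17575177 + 5265520) = 12309657 / 22840697 = 0.5389

0.5389


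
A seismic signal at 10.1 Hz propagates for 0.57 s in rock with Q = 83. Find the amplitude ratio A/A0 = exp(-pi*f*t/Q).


pi*f*t/Q = pi*10.1*0.57/83 = 0.217905
A/A0 = exp(-0.217905) = 0.804202

0.804202


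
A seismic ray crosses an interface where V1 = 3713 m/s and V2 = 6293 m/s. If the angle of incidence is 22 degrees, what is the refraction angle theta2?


sin(theta1) = sin(22 deg) = 0.374607
sin(theta2) = V2/V1 * sin(theta1) = 6293/3713 * 0.374607 = 0.634904
theta2 = arcsin(0.634904) = 39.4129 degrees

39.4129


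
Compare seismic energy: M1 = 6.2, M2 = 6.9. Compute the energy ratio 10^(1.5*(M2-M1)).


M2 - M1 = 6.9 - 6.2 = 0.7
1.5 * 0.7 = 1.05
ratio = 10^1.05 = 11.22

11.22


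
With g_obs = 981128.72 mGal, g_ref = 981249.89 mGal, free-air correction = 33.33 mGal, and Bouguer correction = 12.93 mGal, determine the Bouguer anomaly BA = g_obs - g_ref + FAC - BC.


BA = g_obs - g_ref + FAC - BC
= 981128.72 - 981249.89 + 33.33 - 12.93
= -100.77 mGal

-100.77


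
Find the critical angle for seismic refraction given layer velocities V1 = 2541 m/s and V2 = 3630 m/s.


V1/V2 = 2541/3630 = 0.7
theta_c = arcsin(0.7) = 44.427 degrees

44.427


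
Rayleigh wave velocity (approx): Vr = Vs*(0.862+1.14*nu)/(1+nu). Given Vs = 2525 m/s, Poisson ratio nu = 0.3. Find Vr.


Numerator factor = 0.862 + 1.14*0.3 = 1.204
Denominator = 1 + 0.3 = 1.3
Vr = 2525 * 1.204 / 1.3 = 2338.54 m/s

2338.54


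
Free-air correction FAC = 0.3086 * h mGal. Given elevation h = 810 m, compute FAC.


FAC = 0.3086 * h
= 0.3086 * 810
= 249.966 mGal

249.966


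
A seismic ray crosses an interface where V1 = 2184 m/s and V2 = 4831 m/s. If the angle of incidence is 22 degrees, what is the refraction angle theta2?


sin(theta1) = sin(22 deg) = 0.374607
sin(theta2) = V2/V1 * sin(theta1) = 4831/2184 * 0.374607 = 0.828628
theta2 = arcsin(0.828628) = 55.9581 degrees

55.9581


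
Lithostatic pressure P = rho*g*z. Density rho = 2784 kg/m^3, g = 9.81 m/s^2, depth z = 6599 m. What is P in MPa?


P = rho * g * z / 1e6
= 2784 * 9.81 * 6599 / 1e6
= 180225552.96 / 1e6
= 180.2256 MPa

180.2256


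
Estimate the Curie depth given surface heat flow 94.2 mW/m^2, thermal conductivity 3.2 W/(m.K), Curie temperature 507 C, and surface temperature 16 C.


T_Curie - T_surf = 507 - 16 = 491 C
Convert q to W/m^2: 94.2 mW/m^2 = 0.0942 W/m^2
d = 491 * 3.2 / 0.0942 = 16679.41 m

16679.41


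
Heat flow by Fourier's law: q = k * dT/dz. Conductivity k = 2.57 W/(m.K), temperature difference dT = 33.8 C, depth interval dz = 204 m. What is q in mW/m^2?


q = k * dT / dz * 1000
= 2.57 * 33.8 / 204 * 1000
= 0.425814 * 1000
= 425.8137 mW/m^2

425.8137


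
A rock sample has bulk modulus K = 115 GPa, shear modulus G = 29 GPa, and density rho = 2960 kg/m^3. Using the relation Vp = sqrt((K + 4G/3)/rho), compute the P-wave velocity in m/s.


First compute the effective modulus:
K + 4G/3 = 115e9 + 4*29e9/3 = 153666666666.67 Pa
Then divide by density:
153666666666.67 / 2960 = 51914414.4144 Pa/(kg/m^3)
Take the square root:
Vp = sqrt(51914414.4144) = 7205.17 m/s

7205.17


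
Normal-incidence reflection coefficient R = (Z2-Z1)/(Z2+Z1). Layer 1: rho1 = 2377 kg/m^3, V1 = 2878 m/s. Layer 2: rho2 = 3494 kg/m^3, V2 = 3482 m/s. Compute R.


Z1 = 2377 * 2878 = 6841006
Z2 = 3494 * 3482 = 12166108
R = (12166108 - 6841006) / (12166108 + 6841006) = 5325102 / 19007114 = 0.2802

0.2802


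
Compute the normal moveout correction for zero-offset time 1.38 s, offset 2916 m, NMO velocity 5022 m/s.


x/Vnmo = 2916/5022 = 0.580645
(x/Vnmo)^2 = 0.337149
t0^2 = 1.9044
sqrt(1.9044 + 0.337149) = 1.49718
dt = 1.49718 - 1.38 = 0.11718

0.11718


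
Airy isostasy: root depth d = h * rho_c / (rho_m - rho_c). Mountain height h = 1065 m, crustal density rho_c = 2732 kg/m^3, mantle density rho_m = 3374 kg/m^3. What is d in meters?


rho_m - rho_c = 3374 - 2732 = 642
d = 1065 * 2732 / 642
= 2909580 / 642
= 4532.06 m

4532.06


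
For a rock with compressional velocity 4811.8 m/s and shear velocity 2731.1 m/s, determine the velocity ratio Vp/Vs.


Vp/Vs = 4811.8 / 2731.1
= 1.7619

1.7619


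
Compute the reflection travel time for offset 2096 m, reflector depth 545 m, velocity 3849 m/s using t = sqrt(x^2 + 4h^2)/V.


x^2 + 4h^2 = 2096^2 + 4*545^2 = 4393216 + 1188100 = 5581316
sqrt(5581316) = 2362.4809
t = 2362.4809 / 3849 = 0.6138 s

0.6138


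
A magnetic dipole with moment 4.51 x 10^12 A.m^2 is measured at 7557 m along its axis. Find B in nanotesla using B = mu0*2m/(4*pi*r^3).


m = 4.51 x 10^12 = 4510000000000 A.m^2
2m = 9020000000000 A.m^2
r^3 = 7557^3 = 431567037693
B = (4pi*10^-7) * 9020000000000 / (4*pi * 431567037693) * 1e9
= 11334866.294152 / 5423231340591.35 * 1e9
= 2090.0577 nT

2090.0577


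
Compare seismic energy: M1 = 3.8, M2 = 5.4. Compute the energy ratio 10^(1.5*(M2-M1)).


M2 - M1 = 5.4 - 3.8 = 1.6
1.5 * 1.6 = 2.4
ratio = 10^2.4 = 251.19

251.19


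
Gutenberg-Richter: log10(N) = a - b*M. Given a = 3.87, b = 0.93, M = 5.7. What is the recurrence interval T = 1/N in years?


log10(N) = 3.87 - 0.93*5.7 = -1.431
N = 10^-1.431 = 0.037068
T = 1/N = 1/0.037068 = 26.9774 years

26.9774


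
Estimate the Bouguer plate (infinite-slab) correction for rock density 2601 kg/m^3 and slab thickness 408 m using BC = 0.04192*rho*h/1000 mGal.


BC = 0.04192 * rho * h / 1000
= 0.04192 * 2601 * 408 / 1000
= 44.4858 mGal

44.4858


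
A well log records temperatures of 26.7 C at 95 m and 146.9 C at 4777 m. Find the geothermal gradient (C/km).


dT = 146.9 - 26.7 = 120.2 C
dz = 4777 - 95 = 4682 m
gradient = dT/dz * 1000 = 120.2/4682 * 1000 = 25.6728 C/km

25.6728


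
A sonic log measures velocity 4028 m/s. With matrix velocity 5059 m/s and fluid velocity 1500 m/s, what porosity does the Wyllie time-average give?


1/V - 1/Vm = 1/4028 - 1/5059 = 5.059e-05
1/Vf - 1/Vm = 1/1500 - 1/5059 = 0.000469
phi = 5.059e-05 / 0.000469 = 0.1079

0.1079


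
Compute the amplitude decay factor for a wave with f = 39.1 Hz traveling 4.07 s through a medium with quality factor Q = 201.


pi*f*t/Q = pi*39.1*4.07/201 = 2.487282
A/A0 = exp(-2.487282) = 0.083136

0.083136


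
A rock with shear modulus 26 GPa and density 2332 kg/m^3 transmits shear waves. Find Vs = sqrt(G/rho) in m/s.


Convert G to Pa: G = 26e9 Pa
Compute G/rho = 26e9 / 2332 = 11149228.1304
Vs = sqrt(11149228.1304) = 3339.05 m/s

3339.05


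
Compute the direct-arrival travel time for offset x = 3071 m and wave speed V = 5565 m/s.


t = x / V
= 3071 / 5565
= 0.5518 s

0.5518


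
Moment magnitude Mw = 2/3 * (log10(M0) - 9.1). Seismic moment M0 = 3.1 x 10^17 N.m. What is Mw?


log10(M0) = log10(3.1 x 10^17) = 17.4914
Mw = 2/3 * (17.4914 - 9.1)
= 2/3 * 8.3914
= 5.59

5.59


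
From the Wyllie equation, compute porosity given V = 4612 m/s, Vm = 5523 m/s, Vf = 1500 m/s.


1/V - 1/Vm = 1/4612 - 1/5523 = 3.576e-05
1/Vf - 1/Vm = 1/1500 - 1/5523 = 0.00048561
phi = 3.576e-05 / 0.00048561 = 0.0736

0.0736


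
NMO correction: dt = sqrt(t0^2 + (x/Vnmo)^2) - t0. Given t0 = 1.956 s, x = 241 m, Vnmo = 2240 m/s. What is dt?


x/Vnmo = 241/2240 = 0.107589
(x/Vnmo)^2 = 0.011575
t0^2 = 3.825936
sqrt(3.825936 + 0.011575) = 1.958957
dt = 1.958957 - 1.956 = 0.002957

0.002957


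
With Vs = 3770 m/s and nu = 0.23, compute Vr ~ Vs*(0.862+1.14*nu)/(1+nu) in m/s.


Numerator factor = 0.862 + 1.14*0.23 = 1.1242
Denominator = 1 + 0.23 = 1.23
Vr = 3770 * 1.1242 / 1.23 = 3445.72 m/s

3445.72


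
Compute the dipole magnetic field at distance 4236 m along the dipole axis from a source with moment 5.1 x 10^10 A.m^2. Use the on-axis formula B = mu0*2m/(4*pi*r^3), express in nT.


m = 5.1 x 10^10 = 51000000000 A.m^2
2m = 102000000000 A.m^2
r^3 = 4236^3 = 76009496256
B = (4pi*10^-7) * 102000000000 / (4*pi * 76009496256) * 1e9
= 128176.980266 / 955163500163.64 * 1e9
= 134.1938 nT

134.1938


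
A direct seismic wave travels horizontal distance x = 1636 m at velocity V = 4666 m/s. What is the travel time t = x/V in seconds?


t = x / V
= 1636 / 4666
= 0.3506 s

0.3506


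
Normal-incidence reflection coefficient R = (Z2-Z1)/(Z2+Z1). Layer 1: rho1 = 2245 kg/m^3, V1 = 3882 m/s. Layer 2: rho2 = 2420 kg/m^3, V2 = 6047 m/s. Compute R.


Z1 = 2245 * 3882 = 8715090
Z2 = 2420 * 6047 = 14633740
R = (14633740 - 8715090) / (14633740 + 8715090) = 5918650 / 23348830 = 0.2535

0.2535


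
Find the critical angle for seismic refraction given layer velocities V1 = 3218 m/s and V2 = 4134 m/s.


V1/V2 = 3218/4134 = 0.778423
theta_c = arcsin(0.778423) = 51.1164 degrees

51.1164


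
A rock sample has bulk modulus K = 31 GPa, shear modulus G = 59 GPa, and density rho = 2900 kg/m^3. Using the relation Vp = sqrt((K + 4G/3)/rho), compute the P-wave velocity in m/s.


First compute the effective modulus:
K + 4G/3 = 31e9 + 4*59e9/3 = 109666666666.67 Pa
Then divide by density:
109666666666.67 / 2900 = 37816091.954 Pa/(kg/m^3)
Take the square root:
Vp = sqrt(37816091.954) = 6149.48 m/s

6149.48


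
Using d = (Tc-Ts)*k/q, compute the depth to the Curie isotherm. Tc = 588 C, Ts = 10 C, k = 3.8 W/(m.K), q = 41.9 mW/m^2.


T_Curie - T_surf = 588 - 10 = 578 C
Convert q to W/m^2: 41.9 mW/m^2 = 0.0419 W/m^2
d = 578 * 3.8 / 0.0419 = 52420.05 m

52420.05


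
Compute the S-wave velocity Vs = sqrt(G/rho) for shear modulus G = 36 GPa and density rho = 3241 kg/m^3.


Convert G to Pa: G = 36e9 Pa
Compute G/rho = 36e9 / 3241 = 11107682.8139
Vs = sqrt(11107682.8139) = 3332.82 m/s

3332.82


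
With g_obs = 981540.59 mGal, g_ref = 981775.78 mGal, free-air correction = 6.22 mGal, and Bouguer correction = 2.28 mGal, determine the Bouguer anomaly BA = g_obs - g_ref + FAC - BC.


BA = g_obs - g_ref + FAC - BC
= 981540.59 - 981775.78 + 6.22 - 2.28
= -231.25 mGal

-231.25


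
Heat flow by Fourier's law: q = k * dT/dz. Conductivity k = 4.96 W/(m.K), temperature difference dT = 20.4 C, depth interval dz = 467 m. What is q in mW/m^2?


q = k * dT / dz * 1000
= 4.96 * 20.4 / 467 * 1000
= 0.216668 * 1000
= 216.6681 mW/m^2

216.6681


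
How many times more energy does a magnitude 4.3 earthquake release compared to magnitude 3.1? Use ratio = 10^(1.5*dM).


M2 - M1 = 4.3 - 3.1 = 1.2
1.5 * 1.2 = 1.8
ratio = 10^1.8 = 63.1

63.1


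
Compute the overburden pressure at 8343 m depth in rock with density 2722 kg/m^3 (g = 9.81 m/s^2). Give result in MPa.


P = rho * g * z / 1e6
= 2722 * 9.81 * 8343 / 1e6
= 222781627.26 / 1e6
= 222.7816 MPa

222.7816


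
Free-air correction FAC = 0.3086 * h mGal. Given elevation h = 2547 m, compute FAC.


FAC = 0.3086 * h
= 0.3086 * 2547
= 786.0042 mGal

786.0042


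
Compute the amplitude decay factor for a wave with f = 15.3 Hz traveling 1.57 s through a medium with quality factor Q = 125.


pi*f*t/Q = pi*15.3*1.57/125 = 0.603714
A/A0 = exp(-0.603714) = 0.546777

0.546777


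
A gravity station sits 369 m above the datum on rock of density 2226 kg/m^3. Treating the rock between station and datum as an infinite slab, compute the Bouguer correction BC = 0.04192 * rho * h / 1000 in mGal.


BC = 0.04192 * rho * h / 1000
= 0.04192 * 2226 * 369 / 1000
= 34.4328 mGal

34.4328


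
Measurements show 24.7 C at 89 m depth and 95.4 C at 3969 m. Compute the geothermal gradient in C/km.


dT = 95.4 - 24.7 = 70.7 C
dz = 3969 - 89 = 3880 m
gradient = dT/dz * 1000 = 70.7/3880 * 1000 = 18.2216 C/km

18.2216


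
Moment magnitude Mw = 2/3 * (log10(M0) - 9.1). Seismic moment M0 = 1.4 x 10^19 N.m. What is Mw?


log10(M0) = log10(1.4 x 10^19) = 19.1461
Mw = 2/3 * (19.1461 - 9.1)
= 2/3 * 10.0461
= 6.7

6.7


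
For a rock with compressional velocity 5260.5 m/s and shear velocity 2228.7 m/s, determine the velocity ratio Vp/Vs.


Vp/Vs = 5260.5 / 2228.7
= 2.3603

2.3603


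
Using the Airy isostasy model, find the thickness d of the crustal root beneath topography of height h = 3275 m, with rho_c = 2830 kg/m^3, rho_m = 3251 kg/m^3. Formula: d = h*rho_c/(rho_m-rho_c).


rho_m - rho_c = 3251 - 2830 = 421
d = 3275 * 2830 / 421
= 9268250 / 421
= 22014.85 m

22014.85


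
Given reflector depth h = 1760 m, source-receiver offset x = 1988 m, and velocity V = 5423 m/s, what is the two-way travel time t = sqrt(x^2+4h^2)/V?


x^2 + 4h^2 = 1988^2 + 4*1760^2 = 3952144 + 12390400 = 16342544
sqrt(16342544) = 4042.5912
t = 4042.5912 / 5423 = 0.7455 s

0.7455


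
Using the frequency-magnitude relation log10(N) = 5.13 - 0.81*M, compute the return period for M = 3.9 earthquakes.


log10(N) = 5.13 - 0.81*3.9 = 1.971
N = 10^1.971 = 93.540567
T = 1/N = 1/93.540567 = 0.0107 years

0.0107


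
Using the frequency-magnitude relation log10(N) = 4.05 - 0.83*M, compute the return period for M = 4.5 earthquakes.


log10(N) = 4.05 - 0.83*4.5 = 0.315
N = 10^0.315 = 2.06538
T = 1/N = 1/2.06538 = 0.4842 years

0.4842


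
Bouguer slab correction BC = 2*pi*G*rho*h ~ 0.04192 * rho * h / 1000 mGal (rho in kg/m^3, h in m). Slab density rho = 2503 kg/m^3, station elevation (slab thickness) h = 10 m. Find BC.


BC = 0.04192 * rho * h / 1000
= 0.04192 * 2503 * 10 / 1000
= 1.0493 mGal

1.0493


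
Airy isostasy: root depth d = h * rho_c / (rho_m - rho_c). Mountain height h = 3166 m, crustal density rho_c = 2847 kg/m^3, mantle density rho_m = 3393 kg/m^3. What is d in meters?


rho_m - rho_c = 3393 - 2847 = 546
d = 3166 * 2847 / 546
= 9013602 / 546
= 16508.43 m

16508.43


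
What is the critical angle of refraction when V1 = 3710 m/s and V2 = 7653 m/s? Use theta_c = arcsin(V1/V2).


V1/V2 = 3710/7653 = 0.484777
theta_c = arcsin(0.484777) = 28.9979 degrees

28.9979


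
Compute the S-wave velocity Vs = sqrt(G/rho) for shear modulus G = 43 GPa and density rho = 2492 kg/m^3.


Convert G to Pa: G = 43e9 Pa
Compute G/rho = 43e9 / 2492 = 17255216.6934
Vs = sqrt(17255216.6934) = 4153.94 m/s

4153.94


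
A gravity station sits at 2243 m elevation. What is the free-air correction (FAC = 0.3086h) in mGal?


FAC = 0.3086 * h
= 0.3086 * 2243
= 692.1898 mGal

692.1898


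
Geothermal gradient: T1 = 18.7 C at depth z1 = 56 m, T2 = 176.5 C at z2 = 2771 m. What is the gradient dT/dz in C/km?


dT = 176.5 - 18.7 = 157.8 C
dz = 2771 - 56 = 2715 m
gradient = dT/dz * 1000 = 157.8/2715 * 1000 = 58.1215 C/km

58.1215


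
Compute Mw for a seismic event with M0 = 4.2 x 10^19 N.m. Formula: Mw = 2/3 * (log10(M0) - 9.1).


log10(M0) = log10(4.2 x 10^19) = 19.6232
Mw = 2/3 * (19.6232 - 9.1)
= 2/3 * 10.5232
= 7.02

7.02


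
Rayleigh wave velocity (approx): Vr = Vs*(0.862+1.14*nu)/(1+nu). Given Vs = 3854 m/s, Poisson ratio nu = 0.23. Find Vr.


Numerator factor = 0.862 + 1.14*0.23 = 1.1242
Denominator = 1 + 0.23 = 1.23
Vr = 3854 * 1.1242 / 1.23 = 3522.49 m/s

3522.49


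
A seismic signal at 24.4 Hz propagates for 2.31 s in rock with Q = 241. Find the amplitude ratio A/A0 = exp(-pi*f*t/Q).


pi*f*t/Q = pi*24.4*2.31/241 = 0.734742
A/A0 = exp(-0.734742) = 0.479629

0.479629


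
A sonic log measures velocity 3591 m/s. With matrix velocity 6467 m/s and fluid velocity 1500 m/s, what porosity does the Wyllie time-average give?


1/V - 1/Vm = 1/3591 - 1/6467 = 0.00012384
1/Vf - 1/Vm = 1/1500 - 1/6467 = 0.00051204
phi = 0.00012384 / 0.00051204 = 0.2419

0.2419


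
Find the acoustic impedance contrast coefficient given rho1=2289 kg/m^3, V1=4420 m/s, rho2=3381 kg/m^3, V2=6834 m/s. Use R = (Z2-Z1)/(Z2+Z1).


Z1 = 2289 * 4420 = 10117380
Z2 = 3381 * 6834 = 23105754
R = (23105754 - 10117380) / (23105754 + 10117380) = 12988374 / 33223134 = 0.3909

0.3909


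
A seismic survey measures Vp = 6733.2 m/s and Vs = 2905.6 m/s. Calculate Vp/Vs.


Vp/Vs = 6733.2 / 2905.6
= 2.3173

2.3173


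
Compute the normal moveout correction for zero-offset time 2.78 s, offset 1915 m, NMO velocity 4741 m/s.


x/Vnmo = 1915/4741 = 0.403923
(x/Vnmo)^2 = 0.163154
t0^2 = 7.7284
sqrt(7.7284 + 0.163154) = 2.809191
dt = 2.809191 - 2.78 = 0.029191

0.029191


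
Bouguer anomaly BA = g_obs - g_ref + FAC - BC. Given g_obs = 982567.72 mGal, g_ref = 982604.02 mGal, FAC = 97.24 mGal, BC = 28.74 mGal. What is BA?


BA = g_obs - g_ref + FAC - BC
= 982567.72 - 982604.02 + 97.24 - 28.74
= 32.2 mGal

32.2


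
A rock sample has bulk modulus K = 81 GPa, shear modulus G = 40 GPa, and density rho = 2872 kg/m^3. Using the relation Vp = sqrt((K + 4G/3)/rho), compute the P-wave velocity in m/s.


First compute the effective modulus:
K + 4G/3 = 81e9 + 4*40e9/3 = 134333333333.33 Pa
Then divide by density:
134333333333.33 / 2872 = 46773444.7539 Pa/(kg/m^3)
Take the square root:
Vp = sqrt(46773444.7539) = 6839.11 m/s

6839.11


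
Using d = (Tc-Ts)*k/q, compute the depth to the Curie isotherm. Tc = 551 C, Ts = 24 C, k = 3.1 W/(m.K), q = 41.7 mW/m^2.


T_Curie - T_surf = 551 - 24 = 527 C
Convert q to W/m^2: 41.7 mW/m^2 = 0.0417 W/m^2
d = 527 * 3.1 / 0.0417 = 39177.46 m

39177.46


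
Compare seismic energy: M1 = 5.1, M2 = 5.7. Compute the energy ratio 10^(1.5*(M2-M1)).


M2 - M1 = 5.7 - 5.1 = 0.6
1.5 * 0.6 = 0.9
ratio = 10^0.9 = 7.94

7.94


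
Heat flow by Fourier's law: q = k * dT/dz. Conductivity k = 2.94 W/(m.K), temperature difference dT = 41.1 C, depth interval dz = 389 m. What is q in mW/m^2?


q = k * dT / dz * 1000
= 2.94 * 41.1 / 389 * 1000
= 0.310627 * 1000
= 310.6272 mW/m^2

310.6272


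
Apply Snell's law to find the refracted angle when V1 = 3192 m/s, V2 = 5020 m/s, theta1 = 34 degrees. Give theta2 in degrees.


sin(theta1) = sin(34 deg) = 0.559193
sin(theta2) = V2/V1 * sin(theta1) = 5020/3192 * 0.559193 = 0.879432
theta2 = arcsin(0.879432) = 61.574 degrees

61.574


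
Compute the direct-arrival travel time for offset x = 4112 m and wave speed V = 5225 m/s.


t = x / V
= 4112 / 5225
= 0.787 s

0.787


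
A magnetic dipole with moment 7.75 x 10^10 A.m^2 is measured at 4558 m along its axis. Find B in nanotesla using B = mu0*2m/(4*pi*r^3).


m = 7.75 x 10^10 = 77500000000 A.m^2
2m = 155000000000 A.m^2
r^3 = 4558^3 = 94694109112
B = (4pi*10^-7) * 155000000000 / (4*pi * 94694109112) * 1e9
= 194778.744523 / 1189961270097.96 * 1e9
= 163.6849 nT

163.6849


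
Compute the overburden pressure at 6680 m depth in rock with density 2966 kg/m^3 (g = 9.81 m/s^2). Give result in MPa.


P = rho * g * z / 1e6
= 2966 * 9.81 * 6680 / 1e6
= 194364352.8 / 1e6
= 194.3644 MPa

194.3644


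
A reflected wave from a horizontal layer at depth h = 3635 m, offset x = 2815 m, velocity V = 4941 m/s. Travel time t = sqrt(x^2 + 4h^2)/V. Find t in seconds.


x^2 + 4h^2 = 2815^2 + 4*3635^2 = 7924225 + 52852900 = 60777125
sqrt(60777125) = 7795.9685
t = 7795.9685 / 4941 = 1.5778 s

1.5778


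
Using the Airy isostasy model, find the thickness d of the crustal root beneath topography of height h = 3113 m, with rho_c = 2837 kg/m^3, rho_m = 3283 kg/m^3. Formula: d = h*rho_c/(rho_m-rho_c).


rho_m - rho_c = 3283 - 2837 = 446
d = 3113 * 2837 / 446
= 8831581 / 446
= 19801.75 m

19801.75


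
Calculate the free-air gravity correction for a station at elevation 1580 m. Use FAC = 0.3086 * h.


FAC = 0.3086 * h
= 0.3086 * 1580
= 487.588 mGal

487.588


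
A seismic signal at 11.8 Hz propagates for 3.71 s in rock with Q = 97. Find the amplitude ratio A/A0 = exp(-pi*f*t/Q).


pi*f*t/Q = pi*11.8*3.71/97 = 1.417862
A/A0 = exp(-1.417862) = 0.242231

0.242231


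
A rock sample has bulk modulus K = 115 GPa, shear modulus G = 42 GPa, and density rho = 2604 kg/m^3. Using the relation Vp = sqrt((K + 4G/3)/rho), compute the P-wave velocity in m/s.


First compute the effective modulus:
K + 4G/3 = 115e9 + 4*42e9/3 = 171000000000.0 Pa
Then divide by density:
171000000000.0 / 2604 = 65668202.765 Pa/(kg/m^3)
Take the square root:
Vp = sqrt(65668202.765) = 8103.59 m/s

8103.59


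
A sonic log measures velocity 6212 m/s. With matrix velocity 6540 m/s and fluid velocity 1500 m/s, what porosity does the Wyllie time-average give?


1/V - 1/Vm = 1/6212 - 1/6540 = 8.07e-06
1/Vf - 1/Vm = 1/1500 - 1/6540 = 0.00051376
phi = 8.07e-06 / 0.00051376 = 0.0157

0.0157


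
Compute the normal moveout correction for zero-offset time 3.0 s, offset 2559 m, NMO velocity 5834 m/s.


x/Vnmo = 2559/5834 = 0.438636
(x/Vnmo)^2 = 0.192401
t0^2 = 9.0
sqrt(9.0 + 0.192401) = 3.031897
dt = 3.031897 - 3.0 = 0.031897

0.031897


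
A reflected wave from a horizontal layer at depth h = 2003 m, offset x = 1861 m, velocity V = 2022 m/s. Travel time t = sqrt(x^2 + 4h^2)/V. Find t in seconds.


x^2 + 4h^2 = 1861^2 + 4*2003^2 = 3463321 + 16048036 = 19511357
sqrt(19511357) = 4417.1662
t = 4417.1662 / 2022 = 2.1846 s

2.1846


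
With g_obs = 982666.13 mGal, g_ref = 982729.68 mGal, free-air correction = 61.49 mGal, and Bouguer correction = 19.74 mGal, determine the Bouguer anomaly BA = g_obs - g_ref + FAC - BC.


BA = g_obs - g_ref + FAC - BC
= 982666.13 - 982729.68 + 61.49 - 19.74
= -21.8 mGal

-21.8


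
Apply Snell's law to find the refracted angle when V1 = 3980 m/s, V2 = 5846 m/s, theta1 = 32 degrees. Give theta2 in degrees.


sin(theta1) = sin(32 deg) = 0.529919
sin(theta2) = V2/V1 * sin(theta1) = 5846/3980 * 0.529919 = 0.778369
theta2 = arcsin(0.778369) = 51.1115 degrees

51.1115


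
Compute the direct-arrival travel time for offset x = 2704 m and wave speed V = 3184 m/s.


t = x / V
= 2704 / 3184
= 0.8492 s

0.8492


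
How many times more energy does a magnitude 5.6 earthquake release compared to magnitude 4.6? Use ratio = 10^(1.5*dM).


M2 - M1 = 5.6 - 4.6 = 1.0
1.5 * 1.0 = 1.5
ratio = 10^1.5 = 31.62

31.62


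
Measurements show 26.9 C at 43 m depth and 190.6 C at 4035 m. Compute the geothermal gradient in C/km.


dT = 190.6 - 26.9 = 163.7 C
dz = 4035 - 43 = 3992 m
gradient = dT/dz * 1000 = 163.7/3992 * 1000 = 41.007 C/km

41.007


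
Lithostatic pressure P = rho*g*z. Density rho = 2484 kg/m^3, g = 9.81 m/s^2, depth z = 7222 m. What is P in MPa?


P = rho * g * z / 1e6
= 2484 * 9.81 * 7222 / 1e6
= 175985984.88 / 1e6
= 175.986 MPa

175.986


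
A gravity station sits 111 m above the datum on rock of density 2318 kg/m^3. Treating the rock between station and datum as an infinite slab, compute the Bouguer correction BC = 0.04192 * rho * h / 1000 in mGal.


BC = 0.04192 * rho * h / 1000
= 0.04192 * 2318 * 111 / 1000
= 10.7859 mGal

10.7859
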